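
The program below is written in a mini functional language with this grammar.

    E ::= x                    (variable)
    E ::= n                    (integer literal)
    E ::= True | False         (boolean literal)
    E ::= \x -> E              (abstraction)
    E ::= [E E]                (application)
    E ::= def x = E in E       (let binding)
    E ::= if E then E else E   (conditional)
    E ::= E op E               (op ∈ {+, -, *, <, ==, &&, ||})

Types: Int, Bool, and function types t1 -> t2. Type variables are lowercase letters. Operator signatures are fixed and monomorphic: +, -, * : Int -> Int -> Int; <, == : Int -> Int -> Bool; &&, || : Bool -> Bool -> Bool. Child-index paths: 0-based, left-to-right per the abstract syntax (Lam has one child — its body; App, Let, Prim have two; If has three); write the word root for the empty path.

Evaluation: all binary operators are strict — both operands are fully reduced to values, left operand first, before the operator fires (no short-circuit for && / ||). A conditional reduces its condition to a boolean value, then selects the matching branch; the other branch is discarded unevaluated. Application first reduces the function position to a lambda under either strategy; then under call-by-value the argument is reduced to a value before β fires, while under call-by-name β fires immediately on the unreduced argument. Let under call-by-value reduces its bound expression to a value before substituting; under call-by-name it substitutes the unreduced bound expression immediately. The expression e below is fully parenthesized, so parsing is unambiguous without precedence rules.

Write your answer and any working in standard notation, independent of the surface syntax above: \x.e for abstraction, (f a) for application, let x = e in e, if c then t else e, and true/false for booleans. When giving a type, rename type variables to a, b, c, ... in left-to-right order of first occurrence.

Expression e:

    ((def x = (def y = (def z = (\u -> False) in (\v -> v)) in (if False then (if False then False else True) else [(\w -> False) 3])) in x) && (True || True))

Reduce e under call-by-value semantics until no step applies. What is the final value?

Trace:
step 0: ((let x = (let y = (let z = (\u.false) in (\v.v)) in (if false then (if false then false else true) else ((\w.false) 3))) in x) && (true || true))
step 1: [let@0.0.0] ((let x = (let y = (\v.v) in (if false then (if false then false else true) else ((\w.false) 3))) in x) && (true || true))
step 2: [let@0.0] ((let x = (if false then (if false then false else true) else ((\w.false) 3)) in x) && (true || true))
step 3: [if@0.0] ((let x = ((\w.false) 3) in x) && (true || true))
step 4: [beta@0.0] ((let x = false in x) && (true || true))
step 5: [let@0] (false && (true || true))
step 6: [delta@1] (false && true)
step 7: [delta@root] false

Answer: false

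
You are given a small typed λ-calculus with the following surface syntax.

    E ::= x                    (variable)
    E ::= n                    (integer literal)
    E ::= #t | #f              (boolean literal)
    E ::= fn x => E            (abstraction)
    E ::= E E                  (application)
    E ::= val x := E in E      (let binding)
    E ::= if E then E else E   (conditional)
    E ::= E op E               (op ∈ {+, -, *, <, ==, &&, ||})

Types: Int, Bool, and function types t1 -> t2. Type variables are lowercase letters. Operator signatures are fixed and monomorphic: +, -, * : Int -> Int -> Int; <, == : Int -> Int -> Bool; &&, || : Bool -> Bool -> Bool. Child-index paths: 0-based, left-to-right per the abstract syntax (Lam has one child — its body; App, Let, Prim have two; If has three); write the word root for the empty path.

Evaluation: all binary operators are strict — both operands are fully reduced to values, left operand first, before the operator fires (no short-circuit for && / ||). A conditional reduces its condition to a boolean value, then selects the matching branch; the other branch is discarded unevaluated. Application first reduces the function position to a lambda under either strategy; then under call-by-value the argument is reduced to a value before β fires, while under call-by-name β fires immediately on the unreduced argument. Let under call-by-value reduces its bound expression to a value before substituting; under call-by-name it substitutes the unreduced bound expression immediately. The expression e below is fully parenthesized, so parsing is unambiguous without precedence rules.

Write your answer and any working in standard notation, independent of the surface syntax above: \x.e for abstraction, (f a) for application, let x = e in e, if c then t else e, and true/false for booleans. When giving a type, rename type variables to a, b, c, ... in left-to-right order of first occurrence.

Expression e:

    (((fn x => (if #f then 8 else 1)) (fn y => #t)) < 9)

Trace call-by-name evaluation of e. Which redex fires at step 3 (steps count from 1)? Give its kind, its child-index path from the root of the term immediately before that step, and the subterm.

Trace:
step 0: (((\x.(if false then 8 else 1)) (\y.true)) < 9)
step 1: [beta@0] ((if false then 8 else 1) < 9)
step 2: [if@0] (1 < 9)
step 3: [delta@root] true

Answer: delta at root : (1 < 9)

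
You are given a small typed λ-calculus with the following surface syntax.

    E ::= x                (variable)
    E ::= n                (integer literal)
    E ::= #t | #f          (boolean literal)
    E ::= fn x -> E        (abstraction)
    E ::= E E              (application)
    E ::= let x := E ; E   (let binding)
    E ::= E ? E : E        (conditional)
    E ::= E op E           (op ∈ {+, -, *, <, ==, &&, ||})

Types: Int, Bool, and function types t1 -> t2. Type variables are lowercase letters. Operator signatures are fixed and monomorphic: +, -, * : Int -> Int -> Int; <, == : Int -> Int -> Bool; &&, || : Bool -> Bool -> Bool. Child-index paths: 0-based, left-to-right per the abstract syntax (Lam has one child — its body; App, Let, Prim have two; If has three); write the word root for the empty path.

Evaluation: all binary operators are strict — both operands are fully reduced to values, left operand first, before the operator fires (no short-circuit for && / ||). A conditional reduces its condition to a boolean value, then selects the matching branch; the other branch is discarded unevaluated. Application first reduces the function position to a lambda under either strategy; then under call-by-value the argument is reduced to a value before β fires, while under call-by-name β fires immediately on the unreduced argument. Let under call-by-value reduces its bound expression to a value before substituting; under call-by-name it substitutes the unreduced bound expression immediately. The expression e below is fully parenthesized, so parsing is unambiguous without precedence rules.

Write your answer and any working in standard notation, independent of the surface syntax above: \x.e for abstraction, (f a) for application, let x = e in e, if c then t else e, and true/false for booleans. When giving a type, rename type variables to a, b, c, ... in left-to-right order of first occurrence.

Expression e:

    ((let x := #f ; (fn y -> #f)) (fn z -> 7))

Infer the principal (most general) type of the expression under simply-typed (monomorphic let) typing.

Answer: Bool

Trace:
let x : Bool
\y._ : a -> Bool
\z._ : b -> Int
  unify a -> Bool ~ (b -> Int) -> c
  unify a ~ b -> Int
  unify Bool ~ c
_ _ : Bool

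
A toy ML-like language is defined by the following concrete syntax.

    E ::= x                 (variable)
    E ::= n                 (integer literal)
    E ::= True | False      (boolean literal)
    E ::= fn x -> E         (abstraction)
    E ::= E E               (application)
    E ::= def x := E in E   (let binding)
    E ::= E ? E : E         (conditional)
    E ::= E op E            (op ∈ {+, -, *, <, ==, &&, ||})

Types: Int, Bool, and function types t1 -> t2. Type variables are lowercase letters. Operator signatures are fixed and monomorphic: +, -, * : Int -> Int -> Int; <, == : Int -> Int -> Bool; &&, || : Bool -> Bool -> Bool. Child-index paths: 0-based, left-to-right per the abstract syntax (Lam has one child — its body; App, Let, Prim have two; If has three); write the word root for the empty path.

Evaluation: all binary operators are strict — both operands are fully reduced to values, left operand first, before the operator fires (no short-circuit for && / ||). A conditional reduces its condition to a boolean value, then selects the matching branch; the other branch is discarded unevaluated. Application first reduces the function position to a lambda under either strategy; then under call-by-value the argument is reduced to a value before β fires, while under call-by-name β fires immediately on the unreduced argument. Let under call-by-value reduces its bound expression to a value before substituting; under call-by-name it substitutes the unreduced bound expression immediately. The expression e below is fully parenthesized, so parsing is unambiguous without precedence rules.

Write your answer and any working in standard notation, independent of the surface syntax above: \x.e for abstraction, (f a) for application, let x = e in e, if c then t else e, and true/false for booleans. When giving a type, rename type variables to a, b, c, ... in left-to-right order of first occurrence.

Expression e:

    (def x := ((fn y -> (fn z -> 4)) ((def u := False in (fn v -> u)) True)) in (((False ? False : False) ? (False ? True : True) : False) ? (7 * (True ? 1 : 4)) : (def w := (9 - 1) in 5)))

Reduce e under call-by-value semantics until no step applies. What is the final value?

Answer: 5

Derivation:
step 0: (let x = ((\y.(\z.4)) ((let u = false in (\v.u)) true)) in (if (if (if false then false else false) then (if false then true else true) else false) then (7 * (if true then 1 else 4)) else (let w = (9 - 1) in 5)))
step 1: [let@0.1.0] (let x = ((\y.(\z.4)) ((\v.false) true)) in (if (if (if false then false else false) then (if false then true else true) else false) then (7 * (if true then 1 else 4)) else (let w = (9 - 1) in 5)))
step 2: [beta@0.1] (let x = ((\y.(\z.4)) false) in (if (if (if false then false else false) then (if false then true else true) else false) then (7 * (if true then 1 else 4)) else (let w = (9 - 1) in 5)))
step 3: [beta@0] (let x = (\z.4) in (if (if (if false then false else false) then (if false then true else true) else false) then (7 * (if true then 1 else 4)) else (let w = (9 - 1) in 5)))
step 4: [let@root] (if (if (if false then false else false) then (if false then true else true) else false) then (7 * (if true then 1 else 4)) else (let w = (9 - 1) in 5))
step 5: [if@0.0] (if (if false then (if false then true else true) else false) then (7 * (if true then 1 else 4)) else (let w = (9 - 1) in 5))
step 6: [if@0] (if false then (7 * (if true then 1 else 4)) else (let w = (9 - 1) in 5))
step 7: [if@root] (let w = (9 - 1) in 5)
step 8: [delta@0] (let w = 8 in 5)
step 9: [let@root] 5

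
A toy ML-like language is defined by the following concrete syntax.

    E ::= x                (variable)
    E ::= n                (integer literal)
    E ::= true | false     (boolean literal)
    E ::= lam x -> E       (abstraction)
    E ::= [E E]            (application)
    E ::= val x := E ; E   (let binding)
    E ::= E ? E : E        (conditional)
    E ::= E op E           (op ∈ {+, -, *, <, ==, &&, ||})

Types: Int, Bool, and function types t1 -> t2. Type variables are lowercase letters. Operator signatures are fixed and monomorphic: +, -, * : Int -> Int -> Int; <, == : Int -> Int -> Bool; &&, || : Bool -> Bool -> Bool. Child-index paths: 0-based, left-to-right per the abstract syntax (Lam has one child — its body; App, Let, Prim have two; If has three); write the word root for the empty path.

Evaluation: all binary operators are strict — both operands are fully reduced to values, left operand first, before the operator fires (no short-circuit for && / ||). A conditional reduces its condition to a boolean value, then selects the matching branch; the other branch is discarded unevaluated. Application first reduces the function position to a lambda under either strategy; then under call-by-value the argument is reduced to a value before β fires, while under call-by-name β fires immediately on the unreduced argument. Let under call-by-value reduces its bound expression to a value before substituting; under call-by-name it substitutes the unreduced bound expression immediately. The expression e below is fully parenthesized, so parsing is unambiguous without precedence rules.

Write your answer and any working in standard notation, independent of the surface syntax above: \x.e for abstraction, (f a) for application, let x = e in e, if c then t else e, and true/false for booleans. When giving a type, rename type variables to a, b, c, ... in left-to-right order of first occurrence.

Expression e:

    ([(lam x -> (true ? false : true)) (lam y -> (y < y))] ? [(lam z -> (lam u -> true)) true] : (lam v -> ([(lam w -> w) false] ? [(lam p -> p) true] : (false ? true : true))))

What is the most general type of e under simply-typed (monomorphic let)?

Answer: a -> Bool

Working:
  unify Bool ~ Bool
  unify Bool ~ Bool
\x._ : a -> Bool
y : b
  unify b ~ Int
y : Int
  unify Int ~ Int
\y._ : Int -> Bool
  unify a -> Bool ~ (Int -> Bool) -> c
  unify a ~ Int -> Bool
  unify Bool ~ c
_ _ : Bool
  unify Bool ~ Bool
\u._ : e -> Bool
\z._ : d -> e -> Bool
  unify d -> e -> Bool ~ Bool -> f
  unify d ~ Bool
  unify e -> Bool ~ f
_ _ : e -> Bool
w : h
\w._ : h -> h
  unify h -> h ~ Bool -> i
  unify h ~ Bool
  unify Bool ~ i
_ _ : Bool
  unify Bool ~ Bool
p : j
\p._ : j -> j
  unify j -> j ~ Bool -> k
  unify j ~ Bool
  unify Bool ~ k
_ _ : Bool
  unify Bool ~ Bool
  unify Bool ~ Bool
  unify Bool ~ Bool
\v._ : g -> Bool
  unify e -> Bool ~ g -> Bool
  unify e ~ g
  unify Bool ~ Bool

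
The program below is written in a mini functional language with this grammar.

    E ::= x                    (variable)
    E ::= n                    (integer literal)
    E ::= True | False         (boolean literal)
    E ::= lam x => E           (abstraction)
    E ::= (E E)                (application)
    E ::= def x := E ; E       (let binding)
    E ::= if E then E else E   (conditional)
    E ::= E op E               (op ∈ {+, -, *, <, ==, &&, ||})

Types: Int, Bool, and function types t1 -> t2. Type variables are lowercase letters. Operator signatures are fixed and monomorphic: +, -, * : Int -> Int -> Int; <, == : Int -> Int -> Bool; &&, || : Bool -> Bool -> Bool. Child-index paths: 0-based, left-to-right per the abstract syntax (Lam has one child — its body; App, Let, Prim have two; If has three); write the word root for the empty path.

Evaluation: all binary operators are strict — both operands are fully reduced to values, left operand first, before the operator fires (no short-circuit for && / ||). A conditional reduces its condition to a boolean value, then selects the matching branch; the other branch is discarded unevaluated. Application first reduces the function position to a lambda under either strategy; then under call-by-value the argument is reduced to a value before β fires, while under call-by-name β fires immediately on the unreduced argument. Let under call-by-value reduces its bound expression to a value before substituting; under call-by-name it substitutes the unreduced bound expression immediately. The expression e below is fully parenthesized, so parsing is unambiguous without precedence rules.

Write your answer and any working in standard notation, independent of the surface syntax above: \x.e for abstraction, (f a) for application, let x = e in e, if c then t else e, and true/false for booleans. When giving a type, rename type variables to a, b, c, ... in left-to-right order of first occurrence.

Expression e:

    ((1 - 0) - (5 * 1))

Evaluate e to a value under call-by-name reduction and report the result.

Answer: -4

Derivation:
step 0: ((1 - 0) - (5 * 1))
step 1: [delta@0] (1 - (5 * 1))
step 2: [delta@1] (1 - 5)
step 3: [delta@root] -4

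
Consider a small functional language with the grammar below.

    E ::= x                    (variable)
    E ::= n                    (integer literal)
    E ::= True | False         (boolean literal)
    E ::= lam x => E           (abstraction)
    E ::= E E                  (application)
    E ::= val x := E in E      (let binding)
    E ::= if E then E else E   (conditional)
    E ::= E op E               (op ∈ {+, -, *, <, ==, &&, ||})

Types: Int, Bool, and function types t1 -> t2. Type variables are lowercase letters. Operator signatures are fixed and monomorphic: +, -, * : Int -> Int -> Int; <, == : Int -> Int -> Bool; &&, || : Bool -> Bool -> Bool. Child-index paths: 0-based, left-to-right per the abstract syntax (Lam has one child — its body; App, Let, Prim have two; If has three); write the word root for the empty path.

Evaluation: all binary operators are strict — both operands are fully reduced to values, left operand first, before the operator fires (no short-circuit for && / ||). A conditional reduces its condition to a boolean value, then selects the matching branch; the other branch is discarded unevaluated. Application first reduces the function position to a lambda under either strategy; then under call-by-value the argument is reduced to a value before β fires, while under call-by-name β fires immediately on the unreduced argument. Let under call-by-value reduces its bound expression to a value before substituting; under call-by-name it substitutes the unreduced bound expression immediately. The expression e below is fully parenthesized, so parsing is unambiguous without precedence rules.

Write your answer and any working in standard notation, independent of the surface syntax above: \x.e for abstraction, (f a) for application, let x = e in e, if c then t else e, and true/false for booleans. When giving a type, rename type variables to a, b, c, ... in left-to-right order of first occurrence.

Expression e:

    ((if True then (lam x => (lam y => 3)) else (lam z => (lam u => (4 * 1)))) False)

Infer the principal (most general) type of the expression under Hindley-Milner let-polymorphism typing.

Answer: a -> Int

Derivation:
  unify Bool ~ Bool
\y._ : b -> Int
\x._ : a -> b -> Int
  unify Int ~ Int
  unify Int ~ Int
\u._ : d -> Int
\z._ : c -> d -> Int
  unify a -> b -> Int ~ c -> d -> Int
  unify a ~ c
  unify b -> Int ~ d -> Int
  unify b ~ d
  unify Int ~ Int
  unify c -> d -> Int ~ Bool -> e
  unify c ~ Bool
  unify d -> Int ~ e
_ _ : d -> Int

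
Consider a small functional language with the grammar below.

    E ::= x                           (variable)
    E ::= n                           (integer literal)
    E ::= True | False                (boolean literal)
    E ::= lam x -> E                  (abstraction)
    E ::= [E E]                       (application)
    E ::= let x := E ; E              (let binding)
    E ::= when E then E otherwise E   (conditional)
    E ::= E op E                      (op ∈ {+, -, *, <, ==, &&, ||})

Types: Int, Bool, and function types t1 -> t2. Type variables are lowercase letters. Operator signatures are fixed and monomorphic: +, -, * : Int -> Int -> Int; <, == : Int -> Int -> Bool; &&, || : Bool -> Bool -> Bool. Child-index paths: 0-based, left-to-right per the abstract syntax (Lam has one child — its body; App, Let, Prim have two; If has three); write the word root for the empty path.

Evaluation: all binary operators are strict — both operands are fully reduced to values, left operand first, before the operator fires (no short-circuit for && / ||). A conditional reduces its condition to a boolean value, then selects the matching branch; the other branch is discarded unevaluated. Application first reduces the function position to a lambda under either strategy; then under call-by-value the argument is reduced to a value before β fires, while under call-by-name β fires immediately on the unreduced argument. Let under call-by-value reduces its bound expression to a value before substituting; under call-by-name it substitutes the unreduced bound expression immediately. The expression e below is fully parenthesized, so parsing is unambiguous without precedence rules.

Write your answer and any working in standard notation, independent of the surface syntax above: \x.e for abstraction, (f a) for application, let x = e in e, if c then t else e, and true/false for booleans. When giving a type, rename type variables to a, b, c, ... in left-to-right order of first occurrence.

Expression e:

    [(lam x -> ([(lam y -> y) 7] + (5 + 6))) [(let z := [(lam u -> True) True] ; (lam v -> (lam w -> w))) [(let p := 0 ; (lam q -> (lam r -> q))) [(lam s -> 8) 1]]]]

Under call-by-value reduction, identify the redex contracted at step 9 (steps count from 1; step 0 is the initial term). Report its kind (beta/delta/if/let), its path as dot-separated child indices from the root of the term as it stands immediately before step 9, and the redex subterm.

Trace:
step 0: ((\x.(((\y.y) 7) + (5 + 6))) ((let z = ((\u.true) true) in (\v.(\w.w))) ((let p = 0 in (\q.(\r.q))) ((\s.8) 1))))
step 1: [beta@1.0.0] ((\x.(((\y.y) 7) + (5 + 6))) ((let z = true in (\v.(\w.w))) ((let p = 0 in (\q.(\r.q))) ((\s.8) 1))))
step 2: [let@1.0] ((\x.(((\y.y) 7) + (5 + 6))) ((\v.(\w.w)) ((let p = 0 in (\q.(\r.q))) ((\s.8) 1))))
step 3: [let@1.1.0] ((\x.(((\y.y) 7) + (5 + 6))) ((\v.(\w.w)) ((\q.(\r.q)) ((\s.8) 1))))
step 4: [beta@1.1.1] ((\x.(((\y.y) 7) + (5 + 6))) ((\v.(\w.w)) ((\q.(\r.q)) 8)))
step 5: [beta@1.1] ((\x.(((\y.y) 7) + (5 + 6))) ((\v.(\w.w)) (\r.8)))
step 6: [beta@1] ((\x.(((\y.y) 7) + (5 + 6))) (\w.w))
step 7: [beta@root] (((\y.y) 7) + (5 + 6))
step 8: [beta@0] (7 + (5 + 6))
step 9: [delta@1] (7 + 11)

Answer: delta at 1 : (5 + 6)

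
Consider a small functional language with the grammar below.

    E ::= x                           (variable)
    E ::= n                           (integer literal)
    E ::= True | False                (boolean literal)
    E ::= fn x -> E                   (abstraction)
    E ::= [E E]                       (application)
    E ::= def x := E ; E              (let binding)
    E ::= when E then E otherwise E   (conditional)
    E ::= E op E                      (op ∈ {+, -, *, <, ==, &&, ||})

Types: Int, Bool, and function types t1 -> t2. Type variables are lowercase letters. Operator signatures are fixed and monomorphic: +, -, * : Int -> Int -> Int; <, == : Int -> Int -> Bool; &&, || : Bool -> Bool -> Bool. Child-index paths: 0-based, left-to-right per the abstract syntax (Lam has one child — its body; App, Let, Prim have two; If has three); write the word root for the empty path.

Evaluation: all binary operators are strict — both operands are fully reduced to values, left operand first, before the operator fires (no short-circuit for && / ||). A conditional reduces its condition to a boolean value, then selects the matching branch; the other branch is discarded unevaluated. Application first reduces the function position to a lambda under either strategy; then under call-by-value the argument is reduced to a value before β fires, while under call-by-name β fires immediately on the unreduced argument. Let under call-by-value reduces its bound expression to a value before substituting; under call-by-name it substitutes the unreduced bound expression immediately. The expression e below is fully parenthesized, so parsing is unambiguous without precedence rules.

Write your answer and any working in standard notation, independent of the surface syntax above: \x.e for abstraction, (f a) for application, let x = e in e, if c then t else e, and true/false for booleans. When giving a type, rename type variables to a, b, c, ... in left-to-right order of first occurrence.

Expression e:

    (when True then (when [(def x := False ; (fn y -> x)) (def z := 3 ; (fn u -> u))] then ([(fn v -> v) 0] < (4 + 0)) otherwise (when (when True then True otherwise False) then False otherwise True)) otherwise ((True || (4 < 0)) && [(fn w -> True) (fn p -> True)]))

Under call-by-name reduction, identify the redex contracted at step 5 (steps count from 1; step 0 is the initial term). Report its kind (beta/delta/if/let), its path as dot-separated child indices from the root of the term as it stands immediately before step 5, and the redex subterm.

Trace:
step 0: (if true then (if ((let x = false in (\y.x)) (let z = 3 in (\u.u))) then (((\v.v) 0) < (4 + 0)) else (if (if true then true else false) then false else true)) else ((true || (4 < 0)) && ((\w.true) (\p.true))))
step 1: [if@root] (if ((let x = false in (\y.x)) (let z = 3 in (\u.u))) then (((\v.v) 0) < (4 + 0)) else (if (if true then true else false) then false else true))
step 2: [let@0.0] (if ((\y.false) (let z = 3 in (\u.u))) then (((\v.v) 0) < (4 + 0)) else (if (if true then true else false) then false else true))
step 3: [beta@0] (if false then (((\v.v) 0) < (4 + 0)) else (if (if true then true else false) then false else true))
step 4: [if@root] (if (if true then true else false) then false else true)
step 5: [if@0] (if true then false else true)

Answer: if at 0 : (if true then true else false)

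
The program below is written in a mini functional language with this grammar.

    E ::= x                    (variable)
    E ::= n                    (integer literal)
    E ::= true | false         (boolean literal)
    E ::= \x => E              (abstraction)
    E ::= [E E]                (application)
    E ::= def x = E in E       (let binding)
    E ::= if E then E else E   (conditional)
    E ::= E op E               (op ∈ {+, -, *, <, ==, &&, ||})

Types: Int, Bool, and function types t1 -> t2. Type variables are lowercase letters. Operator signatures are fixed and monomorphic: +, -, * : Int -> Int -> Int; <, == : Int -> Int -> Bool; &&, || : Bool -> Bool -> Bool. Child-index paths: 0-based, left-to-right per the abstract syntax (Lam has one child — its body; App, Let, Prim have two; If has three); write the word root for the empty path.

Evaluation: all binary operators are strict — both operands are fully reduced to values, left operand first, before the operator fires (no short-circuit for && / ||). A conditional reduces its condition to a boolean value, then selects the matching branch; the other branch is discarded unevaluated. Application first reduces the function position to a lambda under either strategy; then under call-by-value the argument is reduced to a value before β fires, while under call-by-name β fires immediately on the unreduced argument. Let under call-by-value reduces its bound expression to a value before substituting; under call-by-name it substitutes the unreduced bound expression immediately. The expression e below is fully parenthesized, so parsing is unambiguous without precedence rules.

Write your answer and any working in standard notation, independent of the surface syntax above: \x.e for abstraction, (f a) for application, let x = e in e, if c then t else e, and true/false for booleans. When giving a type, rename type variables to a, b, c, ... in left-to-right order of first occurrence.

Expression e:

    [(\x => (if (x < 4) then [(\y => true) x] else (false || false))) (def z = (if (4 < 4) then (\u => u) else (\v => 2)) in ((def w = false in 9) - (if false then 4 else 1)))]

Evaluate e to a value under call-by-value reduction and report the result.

Trace:
step 0: ((\x.(if (x < 4) then ((\y.true) x) else (false || false))) (let z = (if (4 < 4) then (\u.u) else (\v.2)) in ((let w = false in 9) - (if false then 4 else 1))))
step 1: [delta@1.0.0] ((\x.(if (x < 4) then ((\y.true) x) else (false || false))) (let z = (if false then (\u.u) else (\v.2)) in ((let w = false in 9) - (if false then 4 else 1))))
step 2: [if@1.0] ((\x.(if (x < 4) then ((\y.true) x) else (false || false))) (let z = (\v.2) in ((let w = false in 9) - (if false then 4 else 1))))
step 3: [let@1] ((\x.(if (x < 4) then ((\y.true) x) else (false || false))) ((let w = false in 9) - (if false then 4 else 1)))
step 4: [let@1.0] ((\x.(if (x < 4) then ((\y.true) x) else (false || false))) (9 - (if false then 4 else 1)))
step 5: [if@1.1] ((\x.(if (x < 4) then ((\y.true) x) else (false || false))) (9 - 1))
step 6: [delta@1] ((\x.(if (x < 4) then ((\y.true) x) else (false || false))) 8)
step 7: [beta@root] (if (8 < 4) then ((\y.true) 8) else (false || false))
step 8: [delta@0] (if false then ((\y.true) 8) else (false || false))
step 9: [if@root] (false || false)
step 10: [delta@root] false

Answer: false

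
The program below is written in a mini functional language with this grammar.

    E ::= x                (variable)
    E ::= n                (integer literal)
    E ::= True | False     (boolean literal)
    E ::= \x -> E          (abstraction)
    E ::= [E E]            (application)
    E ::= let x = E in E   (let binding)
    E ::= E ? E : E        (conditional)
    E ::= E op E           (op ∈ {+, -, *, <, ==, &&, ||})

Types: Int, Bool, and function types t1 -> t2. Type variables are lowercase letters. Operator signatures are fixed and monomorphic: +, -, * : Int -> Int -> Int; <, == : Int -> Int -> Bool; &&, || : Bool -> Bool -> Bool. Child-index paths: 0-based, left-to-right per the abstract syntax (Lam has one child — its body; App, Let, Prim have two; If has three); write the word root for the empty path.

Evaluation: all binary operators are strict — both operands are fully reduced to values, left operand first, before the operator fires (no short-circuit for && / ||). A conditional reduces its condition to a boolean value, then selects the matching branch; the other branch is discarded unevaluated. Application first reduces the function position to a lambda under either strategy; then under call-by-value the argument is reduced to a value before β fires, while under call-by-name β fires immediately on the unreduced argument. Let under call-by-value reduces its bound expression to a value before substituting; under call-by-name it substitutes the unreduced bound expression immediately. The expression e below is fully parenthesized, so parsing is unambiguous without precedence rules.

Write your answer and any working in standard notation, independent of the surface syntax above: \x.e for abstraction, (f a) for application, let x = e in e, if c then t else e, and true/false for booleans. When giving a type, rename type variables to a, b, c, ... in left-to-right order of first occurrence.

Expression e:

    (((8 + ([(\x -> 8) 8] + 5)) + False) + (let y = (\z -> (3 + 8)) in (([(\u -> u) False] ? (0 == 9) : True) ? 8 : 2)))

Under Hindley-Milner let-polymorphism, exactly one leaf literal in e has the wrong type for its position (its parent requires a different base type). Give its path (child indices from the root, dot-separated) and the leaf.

Working:
  unify Int ~ Int
\x._ : a -> Int
  unify a -> Int ~ Int -> b
  unify a ~ Int
  unify Int ~ b
_ _ : Int
  unify Int ~ Int
  unify Int ~ Int
  unify Int ~ Int
  unify Int ~ Int
  unify Bool ~ Int
  FAIL: mismatch Bool ~ Int

Answer: 0.1 : false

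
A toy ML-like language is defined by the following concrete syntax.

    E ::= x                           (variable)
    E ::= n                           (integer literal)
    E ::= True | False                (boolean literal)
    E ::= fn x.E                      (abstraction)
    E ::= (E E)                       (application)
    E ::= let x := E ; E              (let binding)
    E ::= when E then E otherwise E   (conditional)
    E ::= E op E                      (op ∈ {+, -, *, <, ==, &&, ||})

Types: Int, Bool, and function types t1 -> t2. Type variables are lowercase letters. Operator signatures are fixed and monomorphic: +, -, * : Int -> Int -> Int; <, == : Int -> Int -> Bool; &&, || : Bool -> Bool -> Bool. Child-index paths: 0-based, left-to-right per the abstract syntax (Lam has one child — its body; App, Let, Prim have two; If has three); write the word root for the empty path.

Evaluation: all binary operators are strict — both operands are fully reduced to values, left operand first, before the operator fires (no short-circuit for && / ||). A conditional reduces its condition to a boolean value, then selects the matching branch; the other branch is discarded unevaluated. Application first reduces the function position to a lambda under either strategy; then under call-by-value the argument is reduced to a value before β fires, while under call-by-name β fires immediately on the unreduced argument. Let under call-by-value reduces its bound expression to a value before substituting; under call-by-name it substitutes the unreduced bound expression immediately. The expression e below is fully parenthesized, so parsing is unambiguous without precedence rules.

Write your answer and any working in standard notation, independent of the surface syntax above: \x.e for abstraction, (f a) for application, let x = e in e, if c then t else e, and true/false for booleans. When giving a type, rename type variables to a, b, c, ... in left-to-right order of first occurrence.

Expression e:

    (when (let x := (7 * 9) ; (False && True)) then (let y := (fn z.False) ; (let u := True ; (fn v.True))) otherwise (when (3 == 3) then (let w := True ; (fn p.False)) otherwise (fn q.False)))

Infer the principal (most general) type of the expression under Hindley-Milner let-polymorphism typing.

Answer: a -> Bool

Working:
  unify Int ~ Int
  unify Int ~ Int
let x : Int
  unify Bool ~ Bool
  unify Bool ~ Bool
  unify Bool ~ Bool
\z._ : a -> Bool
let y : forall. a -> Bool
let u : Bool
\v._ : b -> Bool
  unify Int ~ Int
  unify Int ~ Int
  unify Bool ~ Bool
let w : Bool
\p._ : c -> Bool
\q._ : d -> Bool
  unify c -> Bool ~ d -> Bool
  unify c ~ d
  unify Bool ~ Bool
  unify b -> Bool ~ d -> Bool
  unify b ~ d
  unify Bool ~ Bool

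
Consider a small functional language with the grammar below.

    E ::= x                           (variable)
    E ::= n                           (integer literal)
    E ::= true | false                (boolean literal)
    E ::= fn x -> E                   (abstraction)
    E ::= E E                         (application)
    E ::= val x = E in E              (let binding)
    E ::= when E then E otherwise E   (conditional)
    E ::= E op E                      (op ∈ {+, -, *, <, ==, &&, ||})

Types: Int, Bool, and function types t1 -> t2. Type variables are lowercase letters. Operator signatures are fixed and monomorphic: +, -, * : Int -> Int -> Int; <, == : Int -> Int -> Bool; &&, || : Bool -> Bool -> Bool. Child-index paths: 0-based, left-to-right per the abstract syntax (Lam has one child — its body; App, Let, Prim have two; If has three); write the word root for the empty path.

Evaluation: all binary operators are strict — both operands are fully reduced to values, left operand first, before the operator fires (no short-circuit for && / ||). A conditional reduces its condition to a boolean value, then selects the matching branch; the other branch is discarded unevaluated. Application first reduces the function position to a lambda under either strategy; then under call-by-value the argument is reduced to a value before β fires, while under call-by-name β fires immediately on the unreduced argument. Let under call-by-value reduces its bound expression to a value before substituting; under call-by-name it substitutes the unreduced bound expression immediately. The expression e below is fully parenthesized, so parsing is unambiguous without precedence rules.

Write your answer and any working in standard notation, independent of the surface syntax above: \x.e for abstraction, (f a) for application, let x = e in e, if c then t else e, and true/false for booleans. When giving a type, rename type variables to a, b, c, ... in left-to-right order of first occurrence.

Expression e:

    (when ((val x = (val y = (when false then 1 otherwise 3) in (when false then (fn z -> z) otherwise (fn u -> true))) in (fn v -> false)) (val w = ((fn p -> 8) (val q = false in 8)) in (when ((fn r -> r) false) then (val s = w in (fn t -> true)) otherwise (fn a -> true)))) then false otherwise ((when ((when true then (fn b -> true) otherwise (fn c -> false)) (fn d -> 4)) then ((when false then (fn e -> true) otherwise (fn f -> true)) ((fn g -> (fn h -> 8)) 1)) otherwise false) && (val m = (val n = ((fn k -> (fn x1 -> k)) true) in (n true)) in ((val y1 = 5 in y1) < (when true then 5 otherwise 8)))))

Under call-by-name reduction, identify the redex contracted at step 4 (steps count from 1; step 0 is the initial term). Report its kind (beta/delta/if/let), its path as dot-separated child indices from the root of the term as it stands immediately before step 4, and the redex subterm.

Derivation:
step 0: (if ((let x = (let y = (if false then 1 else 3) in (if false then (\z.z) else (\u.true))) in (\v.false)) (let w = ((\p.8) (let q = false in 8)) in (if ((\r.r) false) then (let s = w in (\t.true)) else (\a.true)))) then false else ((if ((if true then (\b.true) else (\c.false)) (\d.4)) then ((if false then (\e.true) else (\f.true)) ((\g.(\h.8)) 1)) else false) && (let m = (let n = ((\k.(\x1.k)) true) in (n true)) in ((let y1 = 5 in y1) < (if true then 5 else 8)))))
step 1: [let@0.0] (if ((\v.false) (let w = ((\p.8) (let q = false in 8)) in (if ((\r.r) false) then (let s = w in (\t.true)) else (\a.true)))) then false else ((if ((if true then (\b.true) else (\c.false)) (\d.4)) then ((if false then (\e.true) else (\f.true)) ((\g.(\h.8)) 1)) else false) && (let m = (let n = ((\k.(\x1.k)) true) in (n true)) in ((let y1 = 5 in y1) < (if true then 5 else 8)))))
step 2: [beta@0] (if false then false else ((if ((if true then (\b.true) else (\c.false)) (\d.4)) then ((if false then (\e.true) else (\f.true)) ((\g.(\h.8)) 1)) else false) && (let m = (let n = ((\k.(\x1.k)) true) in (n true)) in ((let y1 = 5 in y1) < (if true then 5 else 8)))))
step 3: [if@root] ((if ((if true then (\b.true) else (\c.false)) (\d.4)) then ((if false then (\e.true) else (\f.true)) ((\g.(\h.8)) 1)) else false) && (let m = (let n = ((\k.(\x1.k)) true) in (n true)) in ((let y1 = 5 in y1) < (if true then 5 else 8))))
step 4: [if@0.0.0] ((if ((\b.true) (\d.4)) then ((if false then (\e.true) else (\f.true)) ((\g.(\h.8)) 1)) else false) && (let m = (let n = ((\k.(\x1.k)) true) in (n true)) in ((let y1 = 5 in y1) < (if true then 5 else 8))))

Answer: if at 0.0.0 : (if true then (\b.true) else (\c.false))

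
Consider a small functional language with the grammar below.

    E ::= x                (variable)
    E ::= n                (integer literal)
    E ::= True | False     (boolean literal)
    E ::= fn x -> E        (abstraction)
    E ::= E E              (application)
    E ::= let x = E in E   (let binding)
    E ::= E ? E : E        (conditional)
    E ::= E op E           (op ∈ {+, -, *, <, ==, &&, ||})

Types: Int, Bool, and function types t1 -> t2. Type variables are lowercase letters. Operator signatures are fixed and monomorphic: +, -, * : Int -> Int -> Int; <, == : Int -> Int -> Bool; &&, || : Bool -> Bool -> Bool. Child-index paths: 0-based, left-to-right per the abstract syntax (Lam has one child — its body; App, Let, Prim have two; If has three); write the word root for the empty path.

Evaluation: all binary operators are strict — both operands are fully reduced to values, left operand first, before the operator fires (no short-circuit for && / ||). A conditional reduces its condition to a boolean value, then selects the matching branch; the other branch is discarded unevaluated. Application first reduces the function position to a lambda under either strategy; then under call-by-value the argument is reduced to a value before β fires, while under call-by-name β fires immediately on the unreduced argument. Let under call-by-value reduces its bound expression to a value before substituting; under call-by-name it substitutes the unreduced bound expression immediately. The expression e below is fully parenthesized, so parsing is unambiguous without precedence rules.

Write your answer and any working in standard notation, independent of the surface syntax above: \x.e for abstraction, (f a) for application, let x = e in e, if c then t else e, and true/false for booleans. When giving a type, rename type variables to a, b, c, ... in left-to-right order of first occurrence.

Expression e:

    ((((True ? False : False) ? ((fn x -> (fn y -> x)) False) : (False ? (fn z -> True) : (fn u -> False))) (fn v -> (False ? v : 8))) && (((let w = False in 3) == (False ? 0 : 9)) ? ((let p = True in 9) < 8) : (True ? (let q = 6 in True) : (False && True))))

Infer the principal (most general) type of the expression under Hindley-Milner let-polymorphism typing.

Answer: Bool

Working:
  unify Bool ~ Bool
  unify Bool ~ Bool
  unify Bool ~ Bool
x : a
\y._ : b -> a
\x._ : a -> b -> a
  unify a -> b -> a ~ Bool -> c
  unify a ~ Bool
  unify b -> Bool ~ c
_ _ : b -> Bool
  unify Bool ~ Bool
\z._ : d -> Bool
\u._ : e -> Bool
  unify d -> Bool ~ e -> Bool
  unify d ~ e
  unify Bool ~ Bool
  unify b -> Bool ~ e -> Bool
  unify b ~ e
  unify Bool ~ Bool
  unify Bool ~ Bool
v : f
  unify f ~ Int
\v._ : Int -> Int
  unify e -> Bool ~ (Int -> Int) -> g
  unify e ~ Int -> Int
  unify Bool ~ g
_ _ : Bool
  unify Bool ~ Bool
let w : Bool
  unify Int ~ Int
  unify Bool ~ Bool
  unify Int ~ Int
  unify Int ~ Int
  unify Bool ~ Bool
let p : Bool
  unify Int ~ Int
  unify Int ~ Int
  unify Bool ~ Bool
let q : Int
  unify Bool ~ Bool
  unify Bool ~ Bool
  unify Bool ~ Bool
  unify Bool ~ Bool
  unify Bool ~ Bool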